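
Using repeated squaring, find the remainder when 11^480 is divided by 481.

1

11^1 ≡ 11 (mod 481)
11^2 ≡ 11^2 = 121 ≡ 121 (mod 481)
11^4 ≡ 121^2 = 14641 ≡ 211 (mod 481)
11^8 ≡ 211^2 = 44521 ≡ 269 (mod 481)
11^16 ≡ 269^2 = 72361 ≡ 211 (mod 481)
11^32 ≡ 211^2 = 44521 ≡ 269 (mod 481)
11^64 ≡ 269^2 = 72361 ≡ 211 (mod 481)
11^128 ≡ 211^2 = 44521 ≡ 269 (mod 481)
11^256 ≡ 269^2 = 72361 ≡ 211 (mod 481)
480 = 256 + 128 + 64 + 32 in binary powers of 2.
So 11^480 ≡ 211 · 269 · 211 · 269 ≡ 1 (mod 481).
Since the result is 1, base 11 gives no evidence that 481 is composite.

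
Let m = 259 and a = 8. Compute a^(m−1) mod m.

36

8^1 ≡ 8 (mod 259)
8^2 ≡ 8^2 = 64 ≡ 64 (mod 259)
8^4 ≡ 64^2 = 4096 ≡ 211 (mod 259)
8^8 ≡ 211^2 = 44521 ≡ 232 (mod 259)
8^16 ≡ 232^2 = 53824 ≡ 211 (mod 259)
8^32 ≡ 211^2 = 44521 ≡ 232 (mod 259)
8^64 ≡ 232^2 = 53824 ≡ 211 (mod 259)
8^128 ≡ 211^2 = 44521 ≡ 232 (mod 259)
8^256 ≡ 232^2 = 53824 ≡ 211 (mod 259)
258 = 256 + 2 in binary powers of 2.
So 8^258 ≡ 211 · 64 ≡ 36 (mod 259).
Since 36 ≠ 1, base 8 is a Fermat witness: 259 is composite.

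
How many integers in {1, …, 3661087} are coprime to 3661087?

Factor: 3661087 = 113 · 179 · 181.
φ(3661087) = (113−1) · (179−1) · (181−1) = 112 · 178 · 180 = 3588480.

3588480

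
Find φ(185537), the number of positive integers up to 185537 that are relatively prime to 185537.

Factor: 185537 = 11 · 101 · 167.
φ(185537) = (11−1) · (101−1) · (167−1) = 10 · 100 · 166 = 166000.

166000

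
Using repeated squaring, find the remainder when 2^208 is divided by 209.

36

2^1 ≡ 2 (mod 209)
2^2 ≡ 2^2 = 4 ≡ 4 (mod 209)
2^4 ≡ 4^2 = 16 ≡ 16 (mod 209)
2^8 ≡ 16^2 = 256 ≡ 47 (mod 209)
2^16 ≡ 47^2 = 2209 ≡ 119 (mod 209)
2^32 ≡ 119^2 = 14161 ≡ 158 (mod 209)
2^64 ≡ 158^2 = 24964 ≡ 93 (mod 209)
2^128 ≡ 93^2 = 8649 ≡ 80 (mod 209)
208 = 128 + 64 + 16 in binary powers of 2.
So 2^208 ≡ 80 · 93 · 119 ≡ 36 (mod 209).
Since 36 ≠ 1, base 2 is a Fermat witness: 209 is composite.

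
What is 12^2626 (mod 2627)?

12^1 ≡ 12 (mod 2627)
12^2 ≡ 12^2 = 144 ≡ 144 (mod 2627)
12^4 ≡ 144^2 = 20736 ≡ 2347 (mod 2627)
12^8 ≡ 2347^2 = 5508409 ≡ 2217 (mod 2627)
12^16 ≡ 2217^2 = 4915089 ≡ 2599 (mod 2627)
12^32 ≡ 2599^2 = 6754801 ≡ 784 (mod 2627)
12^64 ≡ 784^2 = 614656 ≡ 2565 (mod 2627)
12^128 ≡ 2565^2 = 6579225 ≡ 1217 (mod 2627)
12^256 ≡ 1217^2 = 1481089 ≡ 2088 (mod 2627)
12^512 ≡ 2088^2 = 4359744 ≡ 1551 (mod 2627)
12^1024 ≡ 1551^2 = 2405601 ≡ 1896 (mod 2627)
12^2048 ≡ 1896^2 = 3594816 ≡ 1080 (mod 2627)
2626 = 2048 + 512 + 64 + 2 in binary powers of 2.
So 12^2626 ≡ 1080 · 1551 · 2565 · 144 ≡ 83 (mod 2627).
Since 83 ≠ 1, base 12 is a Fermat witness: 2627 is composite.

83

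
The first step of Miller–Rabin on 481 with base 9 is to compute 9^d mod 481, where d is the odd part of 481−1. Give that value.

417

481 − 1 = 480 = 2^5 · 15, so d = 15.
9^1 ≡ 9 (mod 481)
9^2 ≡ 9^2 = 81 ≡ 81 (mod 481)
9^4 ≡ 81^2 = 6561 ≡ 308 (mod 481)
9^8 ≡ 308^2 = 94864 ≡ 107 (mod 481)
15 = 8 + 4 + 2 + 1 in binary powers of 2.
So 9^15 ≡ 107 · 308 · 81 · 9 ≡ 417 (mod 481).
Squaring chain: 417 → 248 → 417 → 248 → 417; never reaches −1, so base 9 is a Miller–Rabin witness that 481 is composite.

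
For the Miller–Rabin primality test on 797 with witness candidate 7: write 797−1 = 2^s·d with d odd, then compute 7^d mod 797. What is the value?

797 − 1 = 796 = 2^2 · 199, so d = 199.
7^1 ≡ 7 (mod 797)
7^2 ≡ 7^2 = 49 ≡ 49 (mod 797)
7^4 ≡ 49^2 = 2401 ≡ 10 (mod 797)
7^8 ≡ 10^2 = 100 ≡ 100 (mod 797)
7^16 ≡ 100^2 = 10000 ≡ 436 (mod 797)
7^32 ≡ 436^2 = 190096 ≡ 410 (mod 797)
7^64 ≡ 410^2 = 168100 ≡ 730 (mod 797)
7^128 ≡ 730^2 = 532900 ≡ 504 (mod 797)
199 = 128 + 64 + 4 + 2 + 1 in binary powers of 2.
So 7^199 ≡ 504 · 730 · 10 · 49 · 7 ≡ 582 (mod 797).
Squaring chain: 582 → 796; reaches −1, so base 7 does not prove 797 composite.

582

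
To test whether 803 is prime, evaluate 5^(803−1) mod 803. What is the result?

5^1 ≡ 5 (mod 803)
5^2 ≡ 5^2 = 25 ≡ 25 (mod 803)
5^4 ≡ 25^2 = 625 ≡ 625 (mod 803)
5^8 ≡ 625^2 = 390625 ≡ 367 (mod 803)
5^16 ≡ 367^2 = 134689 ≡ 588 (mod 803)
5^32 ≡ 588^2 = 345744 ≡ 454 (mod 803)
5^64 ≡ 454^2 = 206116 ≡ 548 (mod 803)
5^128 ≡ 548^2 = 300304 ≡ 785 (mod 803)
5^256 ≡ 785^2 = 616225 ≡ 324 (mod 803)
5^512 ≡ 324^2 = 104976 ≡ 586 (mod 803)
802 = 512 + 256 + 32 + 2 in binary powers of 2.
So 5^802 ≡ 586 · 324 · 454 · 25 ≡ 707 (mod 803).
Since 707 ≠ 1, base 5 is a Fermat witness: 803 is composite.

707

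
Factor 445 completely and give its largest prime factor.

445 = 5 · 89
89 is prime.
So 445 = 5 · 89; the largest prime factor is 89.

89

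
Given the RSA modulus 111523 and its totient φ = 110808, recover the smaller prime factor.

229

φ(n) = (p−1)(q−1) = n − (p+q) + 1, so p + q = 111523 − 110808 + 1 = 716.
p and q are the roots of t² − 716t + 111523 = 0.
Discriminant: 716² − 4·111523 = 512656 − 446092 = 66564; √66564 = 258.
q = (716 − 258)/2 = 229, p = (716 + 258)/2 = 487.
Check: 229 · 487 = 111523.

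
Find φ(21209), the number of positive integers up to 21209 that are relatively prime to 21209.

20916

Factor: 21209 = 127 · 167.
φ(21209) = (127−1) · (167−1) = 126 · 166 = 20916.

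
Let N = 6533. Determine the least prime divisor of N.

6533 is odd.
Digit sum 17, not divisible by 3.
Ends in 3: not divisible by 5.
7: 6533 = 7·933 + 2
11: 6533 = 11·593 + 10
13: 6533 = 13·502 + 7
17: 6533 = 17·384 + 5
19: 6533 = 19·343 + 16
23: 6533 = 23·284 + 1
29: 6533 = 29·225 + 8
31: 6533 = 31·210 + 23
37: 6533 = 37·176 + 21
41: 6533 = 41·159 + 14
43: 6533 = 43·151 + 40
47: 6533 = 47·139

47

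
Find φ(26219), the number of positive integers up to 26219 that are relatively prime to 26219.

Factor: 26219 = 157 · 167.
φ(26219) = (157−1) · (167−1) = 156 · 166 = 25896.

25896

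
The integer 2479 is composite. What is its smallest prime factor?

37

2479 is odd.
Digit sum 22, not divisible by 3.
Ends in 9: not divisible by 5.
7: 2479 = 7·354 + 1
11: 2479 = 11·225 + 4
13: 2479 = 13·190 + 9
17: 2479 = 17·145 + 14
19: 2479 = 19·130 + 9
23: 2479 = 23·107 + 18
29: 2479 = 29·85 + 14
31: 2479 = 31·79 + 30
37: 2479 = 37·67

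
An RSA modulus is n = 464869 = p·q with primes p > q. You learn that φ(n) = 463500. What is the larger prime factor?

751

φ(n) = (p−1)(q−1) = n − (p+q) + 1, so p + q = 464869 − 463500 + 1 = 1370.
p and q are the roots of t² − 1370t + 464869 = 0.
Discriminant: 1370² − 4·464869 = 1876900 − 1859476 = 17424; √17424 = 132.
q = (1370 − 132)/2 = 619, p = (1370 + 132)/2 = 751.
Check: 619 · 751 = 464869.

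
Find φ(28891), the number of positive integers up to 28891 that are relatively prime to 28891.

Factor: 28891 = 167 · 173.
φ(28891) = (167−1) · (173−1) = 166 · 172 = 28552.

28552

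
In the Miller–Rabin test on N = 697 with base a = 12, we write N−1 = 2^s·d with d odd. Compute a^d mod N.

432

697 − 1 = 696 = 2^3 · 87, so d = 87.
12^1 ≡ 12 (mod 697)
12^2 ≡ 12^2 = 144 ≡ 144 (mod 697)
12^4 ≡ 144^2 = 20736 ≡ 523 (mod 697)
12^8 ≡ 523^2 = 273529 ≡ 305 (mod 697)
12^16 ≡ 305^2 = 93025 ≡ 324 (mod 697)
12^32 ≡ 324^2 = 104976 ≡ 426 (mod 697)
12^64 ≡ 426^2 = 181476 ≡ 256 (mod 697)
87 = 64 + 16 + 4 + 2 + 1 in binary powers of 2.
So 12^87 ≡ 256 · 324 · 523 · 144 · 12 ≡ 432 (mod 697).
Squaring chain: 432 → 525 → 310; never reaches −1, so base 12 is a Miller–Rabin witness that 697 is composite.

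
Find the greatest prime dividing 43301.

53

43301 = 19 · 2279
2279 = 43 · 53
53 is prime.
So 43301 = 19 · 43 · 53; the largest prime factor is 53.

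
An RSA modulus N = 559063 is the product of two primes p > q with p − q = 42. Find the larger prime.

769

Since p = q + 42, we have 559063 = q(q + 42), so q² + 42q − 559063 = 0.
Discriminant: 42² + 4·559063 = 1764 + 2236252 = 2238016; √2238016 = 1496.
q = (−42 + 1496)/2 = 727, and p = q + 42 = 769.
Check: 727 · 769 = 559063.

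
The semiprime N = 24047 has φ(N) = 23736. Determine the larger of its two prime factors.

φ(n) = (p−1)(q−1) = n − (p+q) + 1, so p + q = 24047 − 23736 + 1 = 312.
p and q are the roots of t² − 312t + 24047 = 0.
Discriminant: 312² − 4·24047 = 97344 − 96188 = 1156; √1156 = 34.
q = (312 − 34)/2 = 139, p = (312 + 34)/2 = 173.
Check: 139 · 173 = 24047.

173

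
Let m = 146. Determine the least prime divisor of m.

2

146 is even: 2 divides it.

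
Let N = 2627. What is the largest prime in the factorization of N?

71

2627 = 37 · 71
71 is prime.
So 2627 = 37 · 71; the largest prime factor is 71.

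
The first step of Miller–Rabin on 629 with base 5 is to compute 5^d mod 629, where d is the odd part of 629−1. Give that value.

629 − 1 = 628 = 2^2 · 157, so d = 157.
5^1 ≡ 5 (mod 629)
5^2 ≡ 5^2 = 25 ≡ 25 (mod 629)
5^4 ≡ 25^2 = 625 ≡ 625 (mod 629)
5^8 ≡ 625^2 = 390625 ≡ 16 (mod 629)
5^16 ≡ 16^2 = 256 ≡ 256 (mod 629)
5^32 ≡ 256^2 = 65536 ≡ 120 (mod 629)
5^64 ≡ 120^2 = 14400 ≡ 562 (mod 629)
5^128 ≡ 562^2 = 315844 ≡ 86 (mod 629)
157 = 128 + 16 + 8 + 4 + 1 in binary powers of 2.
So 5^157 ≡ 86 · 256 · 16 · 625 · 5 ≡ 309 (mod 629).
Squaring chain: 309 → 502; never reaches −1, so base 5 is a Miller–Rabin witness that 629 is composite.

309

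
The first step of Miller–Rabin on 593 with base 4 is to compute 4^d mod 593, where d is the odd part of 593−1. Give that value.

592

593 − 1 = 592 = 2^4 · 37, so d = 37.
4^1 ≡ 4 (mod 593)
4^2 ≡ 4^2 = 16 ≡ 16 (mod 593)
4^4 ≡ 16^2 = 256 ≡ 256 (mod 593)
4^8 ≡ 256^2 = 65536 ≡ 306 (mod 593)
4^16 ≡ 306^2 = 93636 ≡ 535 (mod 593)
4^32 ≡ 535^2 = 286225 ≡ 399 (mod 593)
37 = 32 + 4 + 1 in binary powers of 2.
So 4^37 ≡ 399 · 256 · 4 ≡ 592 (mod 593).
Since 4^d ≡ 592 (mod 593), base 4 does not prove 593 composite.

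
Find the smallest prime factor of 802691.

29

802691 is odd.
Digit sum 26, not divisible by 3.
Ends in 1: not divisible by 5.
7: 802691 = 7·114670 + 1
11: 802691 = 11·72971 + 10
13: 802691 = 13·61745 + 6
17: 802691 = 17·47217 + 2
19: 802691 = 19·42246 + 17
23: 802691 = 23·34899 + 14
29: 802691 = 29·27679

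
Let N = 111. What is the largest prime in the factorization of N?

111 = 3 · 37
37 is prime.
So 111 = 3 · 37; the largest prime factor is 37.

37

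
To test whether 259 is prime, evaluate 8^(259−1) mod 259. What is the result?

36

8^1 ≡ 8 (mod 259)
8^2 ≡ 8^2 = 64 ≡ 64 (mod 259)
8^4 ≡ 64^2 = 4096 ≡ 211 (mod 259)
8^8 ≡ 211^2 = 44521 ≡ 232 (mod 259)
8^16 ≡ 232^2 = 53824 ≡ 211 (mod 259)
8^32 ≡ 211^2 = 44521 ≡ 232 (mod 259)
8^64 ≡ 232^2 = 53824 ≡ 211 (mod 259)
8^128 ≡ 211^2 = 44521 ≡ 232 (mod 259)
8^256 ≡ 232^2 = 53824 ≡ 211 (mod 259)
258 = 256 + 2 in binary powers of 2.
So 8^258 ≡ 211 · 64 ≡ 36 (mod 259).
Since 36 ≠ 1, base 8 is a Fermat witness: 259 is composite.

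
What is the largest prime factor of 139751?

139751 = 29 · 4819
4819 = 61 · 79
79 is prime.
So 139751 = 29 · 61 · 79; the largest prime factor is 79.

79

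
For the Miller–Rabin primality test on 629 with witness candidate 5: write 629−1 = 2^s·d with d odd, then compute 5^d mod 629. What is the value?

629 − 1 = 628 = 2^2 · 157, so d = 157.
5^1 ≡ 5 (mod 629)
5^2 ≡ 5^2 = 25 ≡ 25 (mod 629)
5^4 ≡ 25^2 = 625 ≡ 625 (mod 629)
5^8 ≡ 625^2 = 390625 ≡ 16 (mod 629)
5^16 ≡ 16^2 = 256 ≡ 256 (mod 629)
5^32 ≡ 256^2 = 65536 ≡ 120 (mod 629)
5^64 ≡ 120^2 = 14400 ≡ 562 (mod 629)
5^128 ≡ 562^2 = 315844 ≡ 86 (mod 629)
157 = 128 + 16 + 8 + 4 + 1 in binary powers of 2.
So 5^157 ≡ 86 · 256 · 16 · 625 · 5 ≡ 309 (mod 629).
Squaring chain: 309 → 502; never reaches −1, so base 5 is a Miller–Rabin witness that 629 is composite.

309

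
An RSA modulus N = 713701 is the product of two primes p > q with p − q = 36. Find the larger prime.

863

Since p = q + 36, we have 713701 = q(q + 36), so q² + 36q − 713701 = 0.
Discriminant: 36² + 4·713701 = 1296 + 2854804 = 2856100; √2856100 = 1690.
q = (−36 + 1690)/2 = 827, and p = q + 36 = 863.
Check: 827 · 863 = 713701.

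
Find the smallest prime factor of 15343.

15343 is odd.
Digit sum 16, not divisible by 3.
Ends in 3: not divisible by 5.
7: 15343 = 7·2191 + 6
11: 15343 = 11·1394 + 9
13: 15343 = 13·1180 + 3
17: 15343 = 17·902 + 9
19: 15343 = 19·807 + 10
23: 15343 = 23·667 + 2
29: 15343 = 29·529 + 2
31: 15343 = 31·494 + 29
37: 15343 = 37·414 + 25
41: 15343 = 41·374 + 9
43: 15343 = 43·356 + 35
47: 15343 = 47·326 + 21
53: 15343 = 53·289 + 26
59: 15343 = 59·260 + 3
61: 15343 = 61·251 + 32
67: 15343 = 67·229

67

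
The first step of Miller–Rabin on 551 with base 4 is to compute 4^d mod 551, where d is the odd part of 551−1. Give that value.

245

551 − 1 = 550 = 2^1 · 275, so d = 275.
4^1 ≡ 4 (mod 551)
4^2 ≡ 4^2 = 16 ≡ 16 (mod 551)
4^4 ≡ 16^2 = 256 ≡ 256 (mod 551)
4^8 ≡ 256^2 = 65536 ≡ 518 (mod 551)
4^16 ≡ 518^2 = 268324 ≡ 538 (mod 551)
4^32 ≡ 538^2 = 289444 ≡ 169 (mod 551)
4^64 ≡ 169^2 = 28561 ≡ 460 (mod 551)
4^128 ≡ 460^2 = 211600 ≡ 16 (mod 551)
4^256 ≡ 16^2 = 256 ≡ 256 (mod 551)
275 = 256 + 16 + 2 + 1 in binary powers of 2.
So 4^275 ≡ 256 · 538 · 16 · 4 ≡ 245 (mod 551).
Squaring chain: 245; never reaches −1, so base 4 is a Miller–Rabin witness that 551 is composite.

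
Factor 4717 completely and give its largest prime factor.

4717 = 53 · 89
89 is prime.
So 4717 = 53 · 89; the largest prime factor is 89.

89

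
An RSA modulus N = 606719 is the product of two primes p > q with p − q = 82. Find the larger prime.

821

Since p = q + 82, we have 606719 = q(q + 82), so q² + 82q − 606719 = 0.
Discriminant: 82² + 4·606719 = 6724 + 2426876 = 2433600; √2433600 = 1560.
q = (−82 + 1560)/2 = 739, and p = q + 82 = 821.
Check: 739 · 821 = 606719.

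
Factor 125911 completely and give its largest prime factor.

83

125911 = 37 · 3403
3403 = 41 · 83
83 is prime.
So 125911 = 37 · 41 · 83; the largest prime factor is 83.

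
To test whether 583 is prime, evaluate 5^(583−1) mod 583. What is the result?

322

5^1 ≡ 5 (mod 583)
5^2 ≡ 5^2 = 25 ≡ 25 (mod 583)
5^4 ≡ 25^2 = 625 ≡ 42 (mod 583)
5^8 ≡ 42^2 = 1764 ≡ 15 (mod 583)
5^16 ≡ 15^2 = 225 ≡ 225 (mod 583)
5^32 ≡ 225^2 = 50625 ≡ 487 (mod 583)
5^64 ≡ 487^2 = 237169 ≡ 471 (mod 583)
5^128 ≡ 471^2 = 221841 ≡ 301 (mod 583)
5^256 ≡ 301^2 = 90601 ≡ 236 (mod 583)
5^512 ≡ 236^2 = 55696 ≡ 311 (mod 583)
582 = 512 + 64 + 4 + 2 in binary powers of 2.
So 5^582 ≡ 311 · 471 · 42 · 25 ≡ 322 (mod 583).
Since 322 ≠ 1, base 5 is a Fermat witness: 583 is composite.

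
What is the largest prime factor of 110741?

73

110741 = 37 · 2993
2993 = 41 · 73
73 is prime.
So 110741 = 37 · 41 · 73; the largest prime factor is 73.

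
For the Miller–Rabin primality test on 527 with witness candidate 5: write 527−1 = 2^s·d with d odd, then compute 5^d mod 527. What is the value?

180

527 − 1 = 526 = 2^1 · 263, so d = 263.
5^1 ≡ 5 (mod 527)
5^2 ≡ 5^2 = 25 ≡ 25 (mod 527)
5^4 ≡ 25^2 = 625 ≡ 98 (mod 527)
5^8 ≡ 98^2 = 9604 ≡ 118 (mod 527)
5^16 ≡ 118^2 = 13924 ≡ 222 (mod 527)
5^32 ≡ 222^2 = 49284 ≡ 273 (mod 527)
5^64 ≡ 273^2 = 74529 ≡ 222 (mod 527)
5^128 ≡ 222^2 = 49284 ≡ 273 (mod 527)
5^256 ≡ 273^2 = 74529 ≡ 222 (mod 527)
263 = 256 + 4 + 2 + 1 in binary powers of 2.
So 5^263 ≡ 222 · 98 · 25 · 5 ≡ 180 (mod 527).
Squaring chain: 180; never reaches −1, so base 5 is a Miller–Rabin witness that 527 is composite.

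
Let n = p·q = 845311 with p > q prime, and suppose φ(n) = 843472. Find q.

φ(n) = (p−1)(q−1) = n − (p+q) + 1, so p + q = 845311 − 843472 + 1 = 1840.
p and q are the roots of t² − 1840t + 845311 = 0.
Discriminant: 1840² − 4·845311 = 3385600 − 3381244 = 4356; √4356 = 66.
q = (1840 − 66)/2 = 887, p = (1840 + 66)/2 = 953.
Check: 887 · 953 = 845311.

887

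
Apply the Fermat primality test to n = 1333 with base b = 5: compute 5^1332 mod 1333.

838

5^1 ≡ 5 (mod 1333)
5^2 ≡ 5^2 = 25 ≡ 25 (mod 1333)
5^4 ≡ 25^2 = 625 ≡ 625 (mod 1333)
5^8 ≡ 625^2 = 390625 ≡ 56 (mod 1333)
5^16 ≡ 56^2 = 3136 ≡ 470 (mod 1333)
5^32 ≡ 470^2 = 220900 ≡ 955 (mod 1333)
5^64 ≡ 955^2 = 912025 ≡ 253 (mod 1333)
5^128 ≡ 253^2 = 64009 ≡ 25 (mod 1333)
5^256 ≡ 25^2 = 625 ≡ 625 (mod 1333)
5^512 ≡ 625^2 = 390625 ≡ 56 (mod 1333)
5^1024 ≡ 56^2 = 3136 ≡ 470 (mod 1333)
1332 = 1024 + 256 + 32 + 16 + 4 in binary powers of 2.
So 5^1332 ≡ 470 · 625 · 955 · 470 · 625 ≡ 838 (mod 1333).
Since 838 ≠ 1, base 5 is a Fermat witness: 1333 is composite.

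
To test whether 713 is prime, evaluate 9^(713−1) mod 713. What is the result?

289

9^1 ≡ 9 (mod 713)
9^2 ≡ 9^2 = 81 ≡ 81 (mod 713)
9^4 ≡ 81^2 = 6561 ≡ 144 (mod 713)
9^8 ≡ 144^2 = 20736 ≡ 59 (mod 713)
9^16 ≡ 59^2 = 3481 ≡ 629 (mod 713)
9^32 ≡ 629^2 = 395641 ≡ 639 (mod 713)
9^64 ≡ 639^2 = 408321 ≡ 485 (mod 713)
9^128 ≡ 485^2 = 235225 ≡ 648 (mod 713)
9^256 ≡ 648^2 = 419904 ≡ 660 (mod 713)
9^512 ≡ 660^2 = 435600 ≡ 670 (mod 713)
712 = 512 + 128 + 64 + 8 in binary powers of 2.
So 9^712 ≡ 670 · 648 · 485 · 59 ≡ 289 (mod 713).
Since 289 ≠ 1, base 9 is a Fermat witness: 713 is composite.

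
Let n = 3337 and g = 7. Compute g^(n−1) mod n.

2028

7^1 ≡ 7 (mod 3337)
7^2 ≡ 7^2 = 49 ≡ 49 (mod 3337)
7^4 ≡ 49^2 = 2401 ≡ 2401 (mod 3337)
7^8 ≡ 2401^2 = 5764801 ≡ 1802 (mod 3337)
7^16 ≡ 1802^2 = 3247204 ≡ 303 (mod 3337)
7^32 ≡ 303^2 = 91809 ≡ 1710 (mod 3337)
7^64 ≡ 1710^2 = 2924100 ≡ 888 (mod 3337)
7^128 ≡ 888^2 = 788544 ≡ 1012 (mod 3337)
7^256 ≡ 1012^2 = 1024144 ≡ 3022 (mod 3337)
7^512 ≡ 3022^2 = 9132484 ≡ 2452 (mod 3337)
7^1024 ≡ 2452^2 = 6012304 ≡ 2367 (mod 3337)
7^2048 ≡ 2367^2 = 5602689 ≡ 3203 (mod 3337)
3336 = 2048 + 1024 + 256 + 8 in binary powers of 2.
So 7^3336 ≡ 3203 · 2367 · 3022 · 1802 ≡ 2028 (mod 3337).
Since 2028 ≠ 1, base 7 is a Fermat witness: 3337 is composite.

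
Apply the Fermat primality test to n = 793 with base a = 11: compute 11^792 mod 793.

1

11^1 ≡ 11 (mod 793)
11^2 ≡ 11^2 = 121 ≡ 121 (mod 793)
11^4 ≡ 121^2 = 14641 ≡ 367 (mod 793)
11^8 ≡ 367^2 = 134689 ≡ 672 (mod 793)
11^16 ≡ 672^2 = 451584 ≡ 367 (mod 793)
11^32 ≡ 367^2 = 134689 ≡ 672 (mod 793)
11^64 ≡ 672^2 = 451584 ≡ 367 (mod 793)
11^128 ≡ 367^2 = 134689 ≡ 672 (mod 793)
11^256 ≡ 672^2 = 451584 ≡ 367 (mod 793)
11^512 ≡ 367^2 = 134689 ≡ 672 (mod 793)
792 = 512 + 256 + 16 + 8 in binary powers of 2.
So 11^792 ≡ 672 · 367 · 367 · 672 ≡ 1 (mod 793).
Since the result is 1, base 11 gives no evidence that 793 is composite.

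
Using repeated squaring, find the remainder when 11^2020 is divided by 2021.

11^1 ≡ 11 (mod 2021)
11^2 ≡ 11^2 = 121 ≡ 121 (mod 2021)
11^4 ≡ 121^2 = 14641 ≡ 494 (mod 2021)
11^8 ≡ 494^2 = 244036 ≡ 1516 (mod 2021)
11^16 ≡ 1516^2 = 2298256 ≡ 379 (mod 2021)
11^32 ≡ 379^2 = 143641 ≡ 150 (mod 2021)
11^64 ≡ 150^2 = 22500 ≡ 269 (mod 2021)
11^128 ≡ 269^2 = 72361 ≡ 1626 (mod 2021)
11^256 ≡ 1626^2 = 2643876 ≡ 408 (mod 2021)
11^512 ≡ 408^2 = 166464 ≡ 742 (mod 2021)
11^1024 ≡ 742^2 = 550564 ≡ 852 (mod 2021)
2020 = 1024 + 512 + 256 + 128 + 64 + 32 + 4 in binary powers of 2.
So 11^2020 ≡ 852 · 742 · 408 · 1626 · 269 · 150 · 494 ≡ 1741 (mod 2021).
Since 1741 ≠ 1, base 11 is a Fermat witness: 2021 is composite.

1741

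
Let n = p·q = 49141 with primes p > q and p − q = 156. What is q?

Since p = q + 156, we have 49141 = q(q + 156), so q² + 156q − 49141 = 0.
Discriminant: 156² + 4·49141 = 24336 + 196564 = 220900; √220900 = 470.
q = (−156 + 470)/2 = 157, and p = q + 156 = 313.
Check: 157 · 313 = 49141.

157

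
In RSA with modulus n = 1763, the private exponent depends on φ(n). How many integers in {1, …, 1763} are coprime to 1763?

Factor: 1763 = 41 · 43.
φ(1763) = (41−1) · (43−1) = 40 · 42 = 1680.

1680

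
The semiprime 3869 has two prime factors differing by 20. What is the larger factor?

73

Since p = q + 20, we have 3869 = q(q + 20), so q² + 20q − 3869 = 0.
Discriminant: 20² + 4·3869 = 400 + 15476 = 15876; √15876 = 126.
q = (−20 + 126)/2 = 53, and p = q + 20 = 73.
Check: 53 · 73 = 3869.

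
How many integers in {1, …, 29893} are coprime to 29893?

Factor: 29893 = 167 · 179.
φ(29893) = (167−1) · (179−1) = 166 · 178 = 29548.

29548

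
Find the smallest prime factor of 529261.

529261 is odd.
Digit sum 25, not divisible by 3.
Ends in 1: not divisible by 5.
7: 529261 = 7·75608 + 5
11: 529261 = 11·48114 + 7
13: 529261 = 13·40712 + 5
17: 529261 = 17·31133

17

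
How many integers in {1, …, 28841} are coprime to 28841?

28500

Factor: 28841 = 151 · 191.
φ(28841) = (151−1) · (191−1) = 150 · 190 = 28500.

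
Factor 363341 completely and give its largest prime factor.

67

363341 = 11 · 33031
33031 = 17 · 1943
1943 = 29 · 67
67 is prime.
So 363341 = 11 · 17 · 29 · 67; the largest prime factor is 67.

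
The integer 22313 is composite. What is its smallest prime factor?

53

22313 is odd.
Digit sum 11, not divisible by 3.
Ends in 3: not divisible by 5.
7: 22313 = 7·3187 + 4
11: 22313 = 11·2028 + 5
13: 22313 = 13·1716 + 5
17: 22313 = 17·1312 + 9
19: 22313 = 19·1174 + 7
23: 22313 = 23·970 + 3
29: 22313 = 29·769 + 12
31: 22313 = 31·719 + 24
37: 22313 = 37·603 + 2
41: 22313 = 41·544 + 9
43: 22313 = 43·518 + 39
47: 22313 = 47·474 + 35
53: 22313 = 53·421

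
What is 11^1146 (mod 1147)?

593

11^1 ≡ 11 (mod 1147)
11^2 ≡ 11^2 = 121 ≡ 121 (mod 1147)
11^4 ≡ 121^2 = 14641 ≡ 877 (mod 1147)
11^8 ≡ 877^2 = 769129 ≡ 639 (mod 1147)
11^16 ≡ 639^2 = 408321 ≡ 1136 (mod 1147)
11^32 ≡ 1136^2 = 1290496 ≡ 121 (mod 1147)
11^64 ≡ 121^2 = 14641 ≡ 877 (mod 1147)
11^128 ≡ 877^2 = 769129 ≡ 639 (mod 1147)
11^256 ≡ 639^2 = 408321 ≡ 1136 (mod 1147)
11^512 ≡ 1136^2 = 1290496 ≡ 121 (mod 1147)
11^1024 ≡ 121^2 = 14641 ≡ 877 (mod 1147)
1146 = 1024 + 64 + 32 + 16 + 8 + 2 in binary powers of 2.
So 11^1146 ≡ 877 · 877 · 121 · 1136 · 639 · 121 ≡ 593 (mod 1147).
Since 593 ≠ 1, base 11 is a Fermat witness: 1147 is composite.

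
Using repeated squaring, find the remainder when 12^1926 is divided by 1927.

1840

12^1 ≡ 12 (mod 1927)
12^2 ≡ 12^2 = 144 ≡ 144 (mod 1927)
12^4 ≡ 144^2 = 20736 ≡ 1466 (mod 1927)
12^8 ≡ 1466^2 = 2149156 ≡ 551 (mod 1927)
12^16 ≡ 551^2 = 303601 ≡ 1062 (mod 1927)
12^32 ≡ 1062^2 = 1127844 ≡ 549 (mod 1927)
12^64 ≡ 549^2 = 301401 ≡ 789 (mod 1927)
12^128 ≡ 789^2 = 622521 ≡ 100 (mod 1927)
12^256 ≡ 100^2 = 10000 ≡ 365 (mod 1927)
12^512 ≡ 365^2 = 133225 ≡ 262 (mod 1927)
12^1024 ≡ 262^2 = 68644 ≡ 1199 (mod 1927)
1926 = 1024 + 512 + 256 + 128 + 4 + 2 in binary powers of 2.
So 12^1926 ≡ 1199 · 262 · 365 · 100 · 1466 · 144 ≡ 1840 (mod 1927).
Since 1840 ≠ 1, base 12 is a Fermat witness: 1927 is composite.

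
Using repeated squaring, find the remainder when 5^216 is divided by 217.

5^1 ≡ 5 (mod 217)
5^2 ≡ 5^2 = 25 ≡ 25 (mod 217)
5^4 ≡ 25^2 = 625 ≡ 191 (mod 217)
5^8 ≡ 191^2 = 36481 ≡ 25 (mod 217)
5^16 ≡ 25^2 = 625 ≡ 191 (mod 217)
5^32 ≡ 191^2 = 36481 ≡ 25 (mod 217)
5^64 ≡ 25^2 = 625 ≡ 191 (mod 217)
5^128 ≡ 191^2 = 36481 ≡ 25 (mod 217)
216 = 128 + 64 + 16 + 8 in binary powers of 2.
So 5^216 ≡ 25 · 191 · 191 · 25 ≡ 1 (mod 217).
Since the result is 1, base 5 gives no evidence that 217 is composite.

1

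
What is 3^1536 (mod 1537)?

256

3^1 ≡ 3 (mod 1537)
3^2 ≡ 3^2 = 9 ≡ 9 (mod 1537)
3^4 ≡ 9^2 = 81 ≡ 81 (mod 1537)
3^8 ≡ 81^2 = 6561 ≡ 413 (mod 1537)
3^16 ≡ 413^2 = 170569 ≡ 1499 (mod 1537)
3^32 ≡ 1499^2 = 2247001 ≡ 1444 (mod 1537)
3^64 ≡ 1444^2 = 2085136 ≡ 964 (mod 1537)
3^128 ≡ 964^2 = 929296 ≡ 948 (mod 1537)
3^256 ≡ 948^2 = 898704 ≡ 1096 (mod 1537)
3^512 ≡ 1096^2 = 1201216 ≡ 819 (mod 1537)
3^1024 ≡ 819^2 = 670761 ≡ 629 (mod 1537)
1536 = 1024 + 512 in binary powers of 2.
So 3^1536 ≡ 629 · 819 ≡ 256 (mod 1537).
Since 256 ≠ 1, base 3 is a Fermat witness: 1537 is composite.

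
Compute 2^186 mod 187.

2^1 ≡ 2 (mod 187)
2^2 ≡ 2^2 = 4 ≡ 4 (mod 187)
2^4 ≡ 4^2 = 16 ≡ 16 (mod 187)
2^8 ≡ 16^2 = 256 ≡ 69 (mod 187)
2^16 ≡ 69^2 = 4761 ≡ 86 (mod 187)
2^32 ≡ 86^2 = 7396 ≡ 103 (mod 187)
2^64 ≡ 103^2 = 10609 ≡ 137 (mod 187)
2^128 ≡ 137^2 = 18769 ≡ 69 (mod 187)
186 = 128 + 32 + 16 + 8 + 2 in binary powers of 2.
So 2^186 ≡ 69 · 103 · 86 · 69 · 4 ≡ 174 (mod 187).
Since 174 ≠ 1, base 2 is a Fermat witness: 187 is composite.

174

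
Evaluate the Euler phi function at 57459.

Factor: 57459 = 3 · 107 · 179.
φ(57459) = (3−1) · (107−1) · (179−1) = 2 · 106 · 178 = 37736.

37736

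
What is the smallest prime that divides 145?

145 is odd.
Digit sum 10, not divisible by 3.
Ends in 5: divisible by 5.

5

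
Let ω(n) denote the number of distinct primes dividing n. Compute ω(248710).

248710 = 2 · 124355
124355 = 5 · 24871
24871 = 7 · 3553
3553 = 11 · 323
323 = 17 · 19
248710 = 2 · 5 · 7 · 11 · 17 · 19, which has 6 distinct prime factors.

6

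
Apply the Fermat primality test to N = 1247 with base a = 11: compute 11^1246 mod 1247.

173

11^1 ≡ 11 (mod 1247)
11^2 ≡ 11^2 = 121 ≡ 121 (mod 1247)
11^4 ≡ 121^2 = 14641 ≡ 924 (mod 1247)
11^8 ≡ 924^2 = 853776 ≡ 828 (mod 1247)
11^16 ≡ 828^2 = 685584 ≡ 981 (mod 1247)
11^32 ≡ 981^2 = 962361 ≡ 924 (mod 1247)
11^64 ≡ 924^2 = 853776 ≡ 828 (mod 1247)
11^128 ≡ 828^2 = 685584 ≡ 981 (mod 1247)
11^256 ≡ 981^2 = 962361 ≡ 924 (mod 1247)
11^512 ≡ 924^2 = 853776 ≡ 828 (mod 1247)
11^1024 ≡ 828^2 = 685584 ≡ 981 (mod 1247)
1246 = 1024 + 128 + 64 + 16 + 8 + 4 + 2 in binary powers of 2.
So 11^1246 ≡ 981 · 981 · 828 · 981 · 828 · 924 · 121 ≡ 173 (mod 1247).
Since 173 ≠ 1, base 11 is a Fermat witness: 1247 is composite.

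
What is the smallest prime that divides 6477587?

6477587 is odd.
Digit sum 44, not divisible by 3.
Ends in 7: not divisible by 5.
7: 6477587 = 7·925369 + 4
11: 6477587 = 11·588871 + 6
13: 6477587 = 13·498275 + 12
17: 6477587 = 17·381034 + 9
19: 6477587 = 19·340925 + 12
23: 6477587 = 23·281634 + 5
29: 6477587 = 29·223365 + 2
31: 6477587 = 31·208954 + 13
37: 6477587 = 37·175069 + 34
41: 6477587 = 41·157989 + 38
43: 6477587 = 43·150641 + 24
47: 6477587 = 47·137821

47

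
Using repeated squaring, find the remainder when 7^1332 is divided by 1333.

7^1 ≡ 7 (mod 1333)
7^2 ≡ 7^2 = 49 ≡ 49 (mod 1333)
7^4 ≡ 49^2 = 2401 ≡ 1068 (mod 1333)
7^8 ≡ 1068^2 = 1140624 ≡ 909 (mod 1333)
7^16 ≡ 909^2 = 826281 ≡ 1154 (mod 1333)
7^32 ≡ 1154^2 = 1331716 ≡ 49 (mod 1333)
7^64 ≡ 49^2 = 2401 ≡ 1068 (mod 1333)
7^128 ≡ 1068^2 = 1140624 ≡ 909 (mod 1333)
7^256 ≡ 909^2 = 826281 ≡ 1154 (mod 1333)
7^512 ≡ 1154^2 = 1331716 ≡ 49 (mod 1333)
7^1024 ≡ 49^2 = 2401 ≡ 1068 (mod 1333)
1332 = 1024 + 256 + 32 + 16 + 4 in binary powers of 2.
So 7^1332 ≡ 1068 · 1154 · 49 · 1154 · 1068 ≡ 388 (mod 1333).
Since 388 ≠ 1, base 7 is a Fermat witness: 1333 is composite.

388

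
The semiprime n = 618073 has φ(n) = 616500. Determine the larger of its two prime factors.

823

φ(n) = (p−1)(q−1) = n − (p+q) + 1, so p + q = 618073 − 616500 + 1 = 1574.
p and q are the roots of t² − 1574t + 618073 = 0.
Discriminant: 1574² − 4·618073 = 2477476 − 2472292 = 5184; √5184 = 72.
q = (1574 − 72)/2 = 751, p = (1574 + 72)/2 = 823.
Check: 751 · 823 = 618073.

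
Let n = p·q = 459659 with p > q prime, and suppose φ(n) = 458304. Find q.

673

φ(n) = (p−1)(q−1) = n − (p+q) + 1, so p + q = 459659 − 458304 + 1 = 1356.
p and q are the roots of t² − 1356t + 459659 = 0.
Discriminant: 1356² − 4·459659 = 1838736 − 1838636 = 100; √100 = 10.
q = (1356 − 10)/2 = 673, p = (1356 + 10)/2 = 683.
Check: 673 · 683 = 459659.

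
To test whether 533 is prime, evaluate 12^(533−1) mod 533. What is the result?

12^1 ≡ 12 (mod 533)
12^2 ≡ 12^2 = 144 ≡ 144 (mod 533)
12^4 ≡ 144^2 = 20736 ≡ 482 (mod 533)
12^8 ≡ 482^2 = 232324 ≡ 469 (mod 533)
12^16 ≡ 469^2 = 219961 ≡ 365 (mod 533)
12^32 ≡ 365^2 = 133225 ≡ 508 (mod 533)
12^64 ≡ 508^2 = 258064 ≡ 92 (mod 533)
12^128 ≡ 92^2 = 8464 ≡ 469 (mod 533)
12^256 ≡ 469^2 = 219961 ≡ 365 (mod 533)
12^512 ≡ 365^2 = 133225 ≡ 508 (mod 533)
532 = 512 + 16 + 4 in binary powers of 2.
So 12^532 ≡ 508 · 365 · 482 ≡ 66 (mod 533).
Since 66 ≠ 1, base 12 is a Fermat witness: 533 is composite.

66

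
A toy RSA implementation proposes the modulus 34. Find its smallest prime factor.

2

34 is even: 2 divides it.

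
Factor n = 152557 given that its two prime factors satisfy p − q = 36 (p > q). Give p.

409

Since p = q + 36, we have 152557 = q(q + 36), so q² + 36q − 152557 = 0.
Discriminant: 36² + 4·152557 = 1296 + 610228 = 611524; √611524 = 782.
q = (−36 + 782)/2 = 373, and p = q + 36 = 409.
Check: 373 · 409 = 152557.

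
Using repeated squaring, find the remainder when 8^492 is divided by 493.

8^1 ≡ 8 (mod 493)
8^2 ≡ 8^2 = 64 ≡ 64 (mod 493)
8^4 ≡ 64^2 = 4096 ≡ 152 (mod 493)
8^8 ≡ 152^2 = 23104 ≡ 426 (mod 493)
8^16 ≡ 426^2 = 181476 ≡ 52 (mod 493)
8^32 ≡ 52^2 = 2704 ≡ 239 (mod 493)
8^64 ≡ 239^2 = 57121 ≡ 426 (mod 493)
8^128 ≡ 426^2 = 181476 ≡ 52 (mod 493)
8^256 ≡ 52^2 = 2704 ≡ 239 (mod 493)
492 = 256 + 128 + 64 + 32 + 8 + 4 in binary powers of 2.
So 8^492 ≡ 239 · 52 · 426 · 239 · 426 · 152 ≡ 458 (mod 493).
Since 458 ≠ 1, base 8 is a Fermat witness: 493 is composite.

458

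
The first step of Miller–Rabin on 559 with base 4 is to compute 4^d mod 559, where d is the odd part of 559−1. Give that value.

441

559 − 1 = 558 = 2^1 · 279, so d = 279.
4^1 ≡ 4 (mod 559)
4^2 ≡ 4^2 = 16 ≡ 16 (mod 559)
4^4 ≡ 16^2 = 256 ≡ 256 (mod 559)
4^8 ≡ 256^2 = 65536 ≡ 133 (mod 559)
4^16 ≡ 133^2 = 17689 ≡ 360 (mod 559)
4^32 ≡ 360^2 = 129600 ≡ 471 (mod 559)
4^64 ≡ 471^2 = 221841 ≡ 477 (mod 559)
4^128 ≡ 477^2 = 227529 ≡ 16 (mod 559)
4^256 ≡ 16^2 = 256 ≡ 256 (mod 559)
279 = 256 + 16 + 4 + 2 + 1 in binary powers of 2.
So 4^279 ≡ 256 · 360 · 256 · 16 · 4 ≡ 441 (mod 559).
Squaring chain: 441; never reaches −1, so base 4 is a Miller–Rabin witness that 559 is composite.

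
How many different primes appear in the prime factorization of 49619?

49619 = 29^2 · 59
49619 = 29^2 · 59, which has 2 distinct prime factors.

2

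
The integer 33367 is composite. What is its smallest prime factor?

33367 is odd.
Digit sum 22, not divisible by 3.
Ends in 7: not divisible by 5.
7: 33367 = 7·4766 + 5
11: 33367 = 11·3033 + 4
13: 33367 = 13·2566 + 9
17: 33367 = 17·1962 + 13
19: 33367 = 19·1756 + 3
23: 33367 = 23·1450 + 17
29: 33367 = 29·1150 + 17
31: 33367 = 31·1076 + 11
37: 33367 = 37·901 + 30
41: 33367 = 41·813 + 34
43: 33367 = 43·775 + 42
47: 33367 = 47·709 + 44
53: 33367 = 53·629 + 30
59: 33367 = 59·565 + 32
61: 33367 = 61·547

61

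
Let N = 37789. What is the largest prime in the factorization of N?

53

37789 = 23 · 1643
1643 = 31 · 53
53 is prime.
So 37789 = 23 · 31 · 53; the largest prime factor is 53.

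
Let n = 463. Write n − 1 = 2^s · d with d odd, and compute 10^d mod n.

462

463 − 1 = 462 = 2^1 · 231, so d = 231.
10^1 ≡ 10 (mod 463)
10^2 ≡ 10^2 = 100 ≡ 100 (mod 463)
10^4 ≡ 100^2 = 10000 ≡ 277 (mod 463)
10^8 ≡ 277^2 = 76729 ≡ 334 (mod 463)
10^16 ≡ 334^2 = 111556 ≡ 436 (mod 463)
10^32 ≡ 436^2 = 190096 ≡ 266 (mod 463)
10^64 ≡ 266^2 = 70756 ≡ 380 (mod 463)
10^128 ≡ 380^2 = 144400 ≡ 407 (mod 463)
231 = 128 + 64 + 32 + 4 + 2 + 1 in binary powers of 2.
So 10^231 ≡ 407 · 380 · 266 · 277 · 100 · 10 ≡ 462 (mod 463).
Since 10^d ≡ 462 (mod 463), base 10 does not prove 463 composite.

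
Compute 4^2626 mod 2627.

2560

4^1 ≡ 4 (mod 2627)
4^2 ≡ 4^2 = 16 ≡ 16 (mod 2627)
4^4 ≡ 16^2 = 256 ≡ 256 (mod 2627)
4^8 ≡ 256^2 = 65536 ≡ 2488 (mod 2627)
4^16 ≡ 2488^2 = 6190144 ≡ 932 (mod 2627)
4^32 ≡ 932^2 = 868624 ≡ 1714 (mod 2627)
4^64 ≡ 1714^2 = 2937796 ≡ 810 (mod 2627)
4^128 ≡ 810^2 = 656100 ≡ 1977 (mod 2627)
4^256 ≡ 1977^2 = 3908529 ≡ 2180 (mod 2627)
4^512 ≡ 2180^2 = 4752400 ≡ 157 (mod 2627)
4^1024 ≡ 157^2 = 24649 ≡ 1006 (mod 2627)
4^2048 ≡ 1006^2 = 1012036 ≡ 641 (mod 2627)
2626 = 2048 + 512 + 64 + 2 in binary powers of 2.
So 4^2626 ≡ 641 · 157 · 810 · 16 ≡ 2560 (mod 2627).
Since 2560 ≠ 1, base 4 is a Fermat witness: 2627 is composite.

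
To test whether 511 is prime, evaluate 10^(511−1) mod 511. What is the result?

10^1 ≡ 10 (mod 511)
10^2 ≡ 10^2 = 100 ≡ 100 (mod 511)
10^4 ≡ 100^2 = 10000 ≡ 291 (mod 511)
10^8 ≡ 291^2 = 84681 ≡ 366 (mod 511)
10^16 ≡ 366^2 = 133956 ≡ 74 (mod 511)
10^32 ≡ 74^2 = 5476 ≡ 366 (mod 511)
10^64 ≡ 366^2 = 133956 ≡ 74 (mod 511)
10^128 ≡ 74^2 = 5476 ≡ 366 (mod 511)
10^256 ≡ 366^2 = 133956 ≡ 74 (mod 511)
510 = 256 + 128 + 64 + 32 + 16 + 8 + 4 + 2 in binary powers of 2.
So 10^510 ≡ 74 · 366 · 74 · 366 · 74 · 366 · 291 · 100 ≡ 484 (mod 511).
Since 484 ≠ 1, base 10 is a Fermat witness: 511 is composite.

484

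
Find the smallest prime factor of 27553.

27553 is odd.
Digit sum 22, not divisible by 3.
Ends in 3: not divisible by 5.
7: 27553 = 7·3936 + 1
11: 27553 = 11·2504 + 9
13: 27553 = 13·2119 + 6
17: 27553 = 17·1620 + 13
19: 27553 = 19·1450 + 3
23: 27553 = 23·1197 + 22
29: 27553 = 29·950 + 3
31: 27553 = 31·888 + 25
37: 27553 = 37·744 + 25
41: 27553 = 41·672 + 1
43: 27553 = 43·640 + 33
47: 27553 = 47·586 + 11
53: 27553 = 53·519 + 46
59: 27553 = 59·467

59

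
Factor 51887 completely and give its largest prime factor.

51887 = 11 · 4717
4717 = 53 · 89
89 is prime.
So 51887 = 11 · 53 · 89; the largest prime factor is 89.

89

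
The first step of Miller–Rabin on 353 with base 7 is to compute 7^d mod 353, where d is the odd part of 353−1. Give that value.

353 − 1 = 352 = 2^5 · 11, so d = 11.
7^1 ≡ 7 (mod 353)
7^2 ≡ 7^2 = 49 ≡ 49 (mod 353)
7^4 ≡ 49^2 = 2401 ≡ 283 (mod 353)
7^8 ≡ 283^2 = 80089 ≡ 311 (mod 353)
11 = 8 + 2 + 1 in binary powers of 2.
So 7^11 ≡ 311 · 49 · 7 ≡ 67 (mod 353).
Squaring chain: 67 → 253 → 116 → 42 → 352; reaches −1, so base 7 does not prove 353 composite.

67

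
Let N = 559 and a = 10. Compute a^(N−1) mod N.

10^1 ≡ 10 (mod 559)
10^2 ≡ 10^2 = 100 ≡ 100 (mod 559)
10^4 ≡ 100^2 = 10000 ≡ 497 (mod 559)
10^8 ≡ 497^2 = 247009 ≡ 490 (mod 559)
10^16 ≡ 490^2 = 240100 ≡ 289 (mod 559)
10^32 ≡ 289^2 = 83521 ≡ 230 (mod 559)
10^64 ≡ 230^2 = 52900 ≡ 354 (mod 559)
10^128 ≡ 354^2 = 125316 ≡ 100 (mod 559)
10^256 ≡ 100^2 = 10000 ≡ 497 (mod 559)
10^512 ≡ 497^2 = 247009 ≡ 490 (mod 559)
558 = 512 + 32 + 8 + 4 + 2 in binary powers of 2.
So 10^558 ≡ 490 · 230 · 490 · 497 · 100 ≡ 365 (mod 559).
Since 365 ≠ 1, base 10 is a Fermat witness: 559 is composite.

365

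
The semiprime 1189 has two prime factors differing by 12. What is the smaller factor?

Since p = q + 12, we have 1189 = q(q + 12), so q² + 12q − 1189 = 0.
Discriminant: 12² + 4·1189 = 144 + 4756 = 4900; √4900 = 70.
q = (−12 + 70)/2 = 29, and p = q + 12 = 41.
Check: 29 · 41 = 1189.

29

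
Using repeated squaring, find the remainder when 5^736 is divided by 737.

5^1 ≡ 5 (mod 737)
5^2 ≡ 5^2 = 25 ≡ 25 (mod 737)
5^4 ≡ 25^2 = 625 ≡ 625 (mod 737)
5^8 ≡ 625^2 = 390625 ≡ 15 (mod 737)
5^16 ≡ 15^2 = 225 ≡ 225 (mod 737)
5^32 ≡ 225^2 = 50625 ≡ 509 (mod 737)
5^64 ≡ 509^2 = 259081 ≡ 394 (mod 737)
5^128 ≡ 394^2 = 155236 ≡ 466 (mod 737)
5^256 ≡ 466^2 = 217156 ≡ 478 (mod 737)
5^512 ≡ 478^2 = 228484 ≡ 14 (mod 737)
736 = 512 + 128 + 64 + 32 in binary powers of 2.
So 5^736 ≡ 14 · 466 · 394 · 509 ≡ 643 (mod 737).
Since 643 ≠ 1, base 5 is a Fermat witness: 737 is composite.

643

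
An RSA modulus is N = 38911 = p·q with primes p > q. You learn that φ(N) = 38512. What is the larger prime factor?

233

φ(n) = (p−1)(q−1) = n − (p+q) + 1, so p + q = 38911 − 38512 + 1 = 400.
p and q are the roots of t² − 400t + 38911 = 0.
Discriminant: 400² − 4·38911 = 160000 − 155644 = 4356; √4356 = 66.
q = (400 − 66)/2 = 167, p = (400 + 66)/2 = 233.
Check: 167 · 233 = 38911.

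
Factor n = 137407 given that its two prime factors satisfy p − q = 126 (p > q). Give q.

Since p = q + 126, we have 137407 = q(q + 126), so q² + 126q − 137407 = 0.
Discriminant: 126² + 4·137407 = 15876 + 549628 = 565504; √565504 = 752.
q = (−126 + 752)/2 = 313, and p = q + 126 = 439.
Check: 313 · 439 = 137407.

313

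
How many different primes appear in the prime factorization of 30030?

30030 = 2 · 15015
15015 = 3 · 5005
5005 = 5 · 1001
1001 = 7 · 143
143 = 11 · 13
30030 = 2 · 3 · 5 · 7 · 11 · 13, which has 6 distinct prime factors.

6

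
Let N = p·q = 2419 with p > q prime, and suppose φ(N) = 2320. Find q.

φ(n) = (p−1)(q−1) = n − (p+q) + 1, so p + q = 2419 − 2320 + 1 = 100.
p and q are the roots of t² − 100t + 2419 = 0.
Discriminant: 100² − 4·2419 = 10000 − 9676 = 324; √324 = 18.
q = (100 − 18)/2 = 41, p = (100 + 18)/2 = 59.
Check: 41 · 59 = 2419.

41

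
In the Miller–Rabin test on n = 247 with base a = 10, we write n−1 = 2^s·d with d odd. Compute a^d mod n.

103

247 − 1 = 246 = 2^1 · 123, so d = 123.
10^1 ≡ 10 (mod 247)
10^2 ≡ 10^2 = 100 ≡ 100 (mod 247)
10^4 ≡ 100^2 = 10000 ≡ 120 (mod 247)
10^8 ≡ 120^2 = 14400 ≡ 74 (mod 247)
10^16 ≡ 74^2 = 5476 ≡ 42 (mod 247)
10^32 ≡ 42^2 = 1764 ≡ 35 (mod 247)
10^64 ≡ 35^2 = 1225 ≡ 237 (mod 247)
123 = 64 + 32 + 16 + 8 + 2 + 1 in binary powers of 2.
So 10^123 ≡ 237 · 35 · 42 · 74 · 100 · 10 ≡ 103 (mod 247).
Squaring chain: 103; never reaches −1, so base 10 is a Miller–Rabin witness that 247 is composite.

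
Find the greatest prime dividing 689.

689 = 13 · 53
53 is prime.
So 689 = 13 · 53; the largest prime factor is 53.

53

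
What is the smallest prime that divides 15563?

79

15563 is odd.
Digit sum 20, not divisible by 3.
Ends in 3: not divisible by 5.
7: 15563 = 7·2223 + 2
11: 15563 = 11·1414 + 9
13: 15563 = 13·1197 + 2
17: 15563 = 17·915 + 8
19: 15563 = 19·819 + 2
23: 15563 = 23·676 + 15
29: 15563 = 29·536 + 19
31: 15563 = 31·502 + 1
37: 15563 = 37·420 + 23
41: 15563 = 41·379 + 24
43: 15563 = 43·361 + 40
47: 15563 = 47·331 + 6
53: 15563 = 53·293 + 34
59: 15563 = 59·263 + 46
61: 15563 = 61·255 + 8
67: 15563 = 67·232 + 19
71: 15563 = 71·219 + 14
73: 15563 = 73·213 + 14
79: 15563 = 79·197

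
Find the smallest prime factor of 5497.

23

5497 is odd.
Digit sum 25, not divisible by 3.
Ends in 7: not divisible by 5.
7: 5497 = 7·785 + 2
11: 5497 = 11·499 + 8
13: 5497 = 13·422 + 11
17: 5497 = 17·323 + 6
19: 5497 = 19·289 + 6
23: 5497 = 23·239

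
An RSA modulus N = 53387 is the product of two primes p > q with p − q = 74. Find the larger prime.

Since p = q + 74, we have 53387 = q(q + 74), so q² + 74q − 53387 = 0.
Discriminant: 74² + 4·53387 = 5476 + 213548 = 219024; √219024 = 468.
q = (−74 + 468)/2 = 197, and p = q + 74 = 271.
Check: 197 · 271 = 53387.

271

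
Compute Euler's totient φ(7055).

Factor: 7055 = 5 · 17 · 83.
φ(7055) = (5−1) · (17−1) · (83−1) = 4 · 16 · 82 = 5248.

5248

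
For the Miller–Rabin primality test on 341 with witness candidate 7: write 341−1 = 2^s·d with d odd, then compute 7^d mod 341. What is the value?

341 − 1 = 340 = 2^2 · 85, so d = 85.
7^1 ≡ 7 (mod 341)
7^2 ≡ 7^2 = 49 ≡ 49 (mod 341)
7^4 ≡ 49^2 = 2401 ≡ 14 (mod 341)
7^8 ≡ 14^2 = 196 ≡ 196 (mod 341)
7^16 ≡ 196^2 = 38416 ≡ 224 (mod 341)
7^32 ≡ 224^2 = 50176 ≡ 49 (mod 341)
7^64 ≡ 49^2 = 2401 ≡ 14 (mod 341)
85 = 64 + 16 + 4 + 1 in binary powers of 2.
So 7^85 ≡ 14 · 224 · 14 · 7 ≡ 87 (mod 341).
Squaring chain: 87 → 67; never reaches −1, so base 7 is a Miller–Rabin witness that 341 is composite.

87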